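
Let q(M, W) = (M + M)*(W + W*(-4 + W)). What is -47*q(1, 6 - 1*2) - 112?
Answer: -488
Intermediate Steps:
q(M, W) = 2*M*(W + W*(-4 + W)) (q(M, W) = (2*M)*(W + W*(-4 + W)) = 2*M*(W + W*(-4 + W)))
-47*q(1, 6 - 1*2) - 112 = -94*(6 - 1*2)*(-3 + (6 - 1*2)) - 112 = -94*(6 - 2)*(-3 + (6 - 2)) - 112 = -94*4*(-3 + 4) - 112 = -94*4 - 112 = -47*8 - 112 = -376 - 112 = -488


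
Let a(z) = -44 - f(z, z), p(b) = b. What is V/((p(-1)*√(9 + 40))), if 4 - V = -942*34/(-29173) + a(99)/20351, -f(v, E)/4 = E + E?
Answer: -1701175660/4155898061 ≈ -0.40934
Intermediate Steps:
f(v, E) = -8*E (f(v, E) = -4*(E + E) = -8*E)
a(z) = -44 + 8*z (a(z) = -44 - (-8)*z = -44 + 8*z)
V = 1701175660/593699723 (V = 4 - (-942*34/(-29173) + (-44 + 8*99)/20351) = 4 - (-32028*(-1/29173) + (-44 + 792)*(1/20351)) = 4 - (32028/29173 + 748*(1/20351)) = 4 - (32028/29173 + 748/20351) = 4 - 1*673623232/593699723 = 4 - 673623232/593699723 = 1701175660/593699723 ≈ 2.8654)
V/((p(-1)*√(9 + 40))) = 1701175660/(593699723*((-√(9 + 40)))) = 1701175660/(593699723*((-√49))) = 1701175660/(593699723*((-1*7))) = (1701175660/593699723)/(-7) = (1701175660/593699723)*(-⅐) = -1701175660/4155898061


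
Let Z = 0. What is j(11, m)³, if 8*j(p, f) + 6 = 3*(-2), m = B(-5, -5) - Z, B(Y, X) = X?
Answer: -27/8 ≈ -3.3750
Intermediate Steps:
m = -5 (m = -5 - 1*0 = -5 + 0 = -5)
j(p, f) = -3/2 (j(p, f) = -¾ + (3*(-2))/8 = -¾ + (⅛)*(-6) = -¾ - ¾ = -3/2)
j(11, m)³ = (-3/2)³ = -27/8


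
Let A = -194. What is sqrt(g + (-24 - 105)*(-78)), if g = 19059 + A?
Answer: sqrt(28927) ≈ 170.08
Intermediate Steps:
g = 18865 (g = 19059 - 194 = 18865)
sqrt(g + (-24 - 105)*(-78)) = sqrt(18865 + (-24 - 105)*(-78)) = sqrt(18865 - 129*(-78)) = sqrt(18865 + 10062) = sqrt(28927)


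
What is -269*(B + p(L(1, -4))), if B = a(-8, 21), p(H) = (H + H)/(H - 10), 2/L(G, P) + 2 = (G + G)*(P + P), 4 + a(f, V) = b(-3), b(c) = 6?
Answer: -49496/91 ≈ -543.91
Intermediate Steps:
a(f, V) = 2 (a(f, V) = -4 + 6 = 2)
L(G, P) = 2/(-2 + 4*G*P) (L(G, P) = 2/(-2 + (G + G)*(P + P)) = 2/(-2 + (2*G)*(2*P)) = 2/(-2 + 4*G*P))
p(H) = 2*H/(-10 + H) (p(H) = (2*H)/(-10 + H) = 2*H/(-10 + H))
B = 2
-269*(B + p(L(1, -4))) = -269*(2 + 2/((-1 + 2*1*(-4))*(-10 + 1/(-1 + 2*1*(-4))))) = -269*(2 + 2/((-1 - 8)*(-10 + 1/(-1 - 8)))) = -269*(2 + 2/(-9*(-10 + 1/(-9)))) = -269*(2 + 2*(-⅑)/(-10 - ⅑)) = -269*(2 + 2*(-⅑)/(-91/9)) = -269*(2 + 2*(-⅑)*(-9/91)) = -269*(2 + 2/91) = -269*184/91 = -49496/91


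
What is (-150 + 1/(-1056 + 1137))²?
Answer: 147598201/6561 ≈ 22496.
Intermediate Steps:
(-150 + 1/(-1056 + 1137))² = (-150 + 1/81)² = (-12149/81)² = 147598201/6561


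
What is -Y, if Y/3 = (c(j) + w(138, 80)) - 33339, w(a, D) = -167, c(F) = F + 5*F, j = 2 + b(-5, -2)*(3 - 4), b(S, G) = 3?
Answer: 100536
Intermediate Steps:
j = -1 (j = 2 + 3*(3 - 4) = 2 + 3*(-1) = 2 - 3 = -1)
c(F) = 6*F
Y = -100536 (Y = 3*((6*(-1) - 167) - 33339) = 3*((-6 - 167) - 33339) = 3*(-173 - 33339) = 3*(-33512) = -100536)
-Y = -1*(-100536) = 100536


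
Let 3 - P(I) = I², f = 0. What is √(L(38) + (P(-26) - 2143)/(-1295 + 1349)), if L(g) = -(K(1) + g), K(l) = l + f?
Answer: I*√7383/9 ≈ 9.5471*I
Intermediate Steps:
P(I) = 3 - I²
K(l) = l (K(l) = l + 0 = l)
L(g) = -1 - g (L(g) = -(1 + g) = -1 - g)
√(L(38) + (P(-26) - 2143)/(-1295 + 1349)) = √((-1 - 1*38) + ((3 - 1*(-26)²) - 2143)/(-1295 + 1349)) = √((-1 - 38) + ((3 - 1*676) - 2143)/54) = √(-39 + ((3 - 676) - 2143)*(1/54)) = √(-39 + (-673 - 2143)*(1/54)) = √(-39 - 2816*1/54) = √(-39 - 1408/27) = √(-2461/27) = I*√7383/9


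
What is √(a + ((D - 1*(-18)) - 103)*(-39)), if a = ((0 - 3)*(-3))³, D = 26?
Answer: √3030 ≈ 55.045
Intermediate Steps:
a = 729 (a = (-3*(-3))³ = 9³ = 729)
√(a + ((D - 1*(-18)) - 103)*(-39)) = √(729 + ((26 - 1*(-18)) - 103)*(-39)) = √(729 + ((26 + 18) - 103)*(-39)) = √(729 + (44 - 103)*(-39)) = √(729 - 59*(-39)) = √(729 + 2301) = √3030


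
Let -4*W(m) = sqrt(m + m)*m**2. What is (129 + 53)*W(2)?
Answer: -364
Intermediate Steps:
W(m) = -sqrt(2)*m**(5/2)/4 (W(m) = -sqrt(m + m)*m**2/4 = -sqrt(2*m)*m**2/4 = -sqrt(2)*sqrt(m)*m**2/4 = -sqrt(2)*m**(5/2)/4)
(129 + 53)*W(2) = (129 + 53)*(-sqrt(2)*2**(5/2)/4) = 182*(-sqrt(2)*4*sqrt(2)/4) = 182*(-2) = -364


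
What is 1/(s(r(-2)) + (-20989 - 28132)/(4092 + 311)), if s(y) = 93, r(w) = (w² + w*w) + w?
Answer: 4403/360358 ≈ 0.012218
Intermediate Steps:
r(w) = w + 2*w² (r(w) = (w² + w²) + w = 2*w² + w = w + 2*w²)
1/(s(r(-2)) + (-20989 - 28132)/(4092 + 311)) = 1/(93 + (-20989 - 28132)/(4092 + 311)) = 1/(93 - 49121/4403) = 1/(360358/4403) = 4403/360358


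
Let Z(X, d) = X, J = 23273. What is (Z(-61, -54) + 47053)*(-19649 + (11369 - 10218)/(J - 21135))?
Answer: -987029624856/1069 ≈ -9.2332e+8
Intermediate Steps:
(Z(-61, -54) + 47053)*(-19649 + (11369 - 10218)/(J - 21135)) = (-61 + 47053)*(-19649 + (11369 - 10218)/(23273 - 21135)) = 46992*(-19649 + 1151/2138) = 46992*(-42008411/2138) = -987029624856/1069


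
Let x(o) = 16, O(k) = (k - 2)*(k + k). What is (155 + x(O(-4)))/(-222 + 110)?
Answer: -171/112 ≈ -1.5268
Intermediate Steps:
O(k) = 2*k*(-2 + k) (O(k) = (-2 + k)*(2*k) = 2*k*(-2 + k))
(155 + x(O(-4)))/(-222 + 110) = (155 + 16)/(-222 + 110) = 171/(-112) = 171*(-1/112) = -171/112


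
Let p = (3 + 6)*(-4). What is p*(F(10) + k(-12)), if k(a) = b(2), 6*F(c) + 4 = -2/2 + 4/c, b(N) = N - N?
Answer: 138/5 ≈ 27.600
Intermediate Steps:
b(N) = 0
F(c) = -⅚ + 2/(3*c) (F(c) = -⅔ + (-2/2 + 4/c)/6 = -⅔ + (-2*½ + 4/c)/6 = -⅔ + (-1 + 4/c)/6 = -⅔ + (-⅙ + 2/(3*c)) = -⅚ + 2/(3*c))
k(a) = 0
p = -36 (p = 9*(-4) = -36)
p*(F(10) + k(-12)) = -36*((⅙)*(4 - 5*10)/10 + 0) = -36*((⅙)*(⅒)*(4 - 50) + 0) = -36*((⅙)*(⅒)*(-46) + 0) = -36*(-23/30 + 0) = -36*(-23/30) = 138/5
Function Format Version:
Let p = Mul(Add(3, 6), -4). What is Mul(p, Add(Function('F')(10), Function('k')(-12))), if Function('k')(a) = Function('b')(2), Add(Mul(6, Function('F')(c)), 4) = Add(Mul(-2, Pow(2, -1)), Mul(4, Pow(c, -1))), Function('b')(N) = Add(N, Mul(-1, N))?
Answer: Rational(138, 5) ≈ 27.600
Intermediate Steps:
Function('b')(N) = 0
Function('F')(c) = Add(Rational(-5, 6), Mul(Rational(2, 3), Pow(c, -1))) (Function('F')(c) = Add(Rational(-2, 3), Mul(Rational(1, 6), Add(Mul(-2, Pow(2, -1)), Mul(4, Pow(c, -1))))) = Add(Rational(-2, 3), Mul(Rational(1, 6), Add(Mul(-2, Rational(1, 2)), Mul(4, Pow(c, -1))))) = Add(Rational(-2, 3), Mul(Rational(1, 6), Add(-1, Mul(4, Pow(c, -1))))) = Add(Rational(-2, 3), Add(Rational(-1, 6), Mul(Rational(2, 3), Pow(c, -1)))) = Add(Rational(-5, 6), Mul(Rational(2, 3), Pow(c, -1))))
Function('k')(a) = 0
p = -36 (p = Mul(9, -4) = -36)
Mul(p, Add(Function('F')(10), Function('k')(-12))) = Mul(-36, Add(Mul(Rational(1, 6), Pow(10, -1), Add(4, Mul(-5, 10))), 0)) = Mul(-36, Add(Mul(Rational(1, 6), Rational(1, 10), Add(4, -50)), 0)) = Mul(-36, Add(Mul(Rational(1, 6), Rational(1, 10), -46), 0)) = Mul(-36, Add(Rational(-23, 30), 0)) = Mul(-36, Rational(-23, 30)) = Rational(138, 5)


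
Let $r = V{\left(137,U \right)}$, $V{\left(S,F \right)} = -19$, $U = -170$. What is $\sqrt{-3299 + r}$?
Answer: $i \sqrt{3318} \approx 57.602 i$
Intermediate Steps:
$r = -19$
$\sqrt{-3299 + r} = \sqrt{-3299 - 19} = \sqrt{-3318} = i \sqrt{3318}$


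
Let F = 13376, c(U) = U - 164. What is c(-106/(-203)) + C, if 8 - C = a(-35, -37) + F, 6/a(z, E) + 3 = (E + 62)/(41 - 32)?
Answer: -2741409/203 ≈ -13504.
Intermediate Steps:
c(U) = -164 + U
a(z, E) = 6/(35/9 + E/9) (a(z, E) = 6/(-3 + (E + 62)/(41 - 32)) = 6/(-3 + (62 + E)/9) = 6/(-3 + (62 + E)*(⅑)) = 6/(-3 + (62/9 + E/9)) = 6/(35/9 + E/9))
C = -13341 (C = 8 - (54/(35 - 37) + 13376) = 8 - (54/(-2) + 13376) = 8 - (54*(-½) + 13376) = 8 - (-27 + 13376) = 8 - 1*13349 = 8 - 13349 = -13341)
c(-106/(-203)) + C = (-164 - 106/(-203)) - 13341 = (-164 - 106*(-1/203)) - 13341 = (-164 + 106/203) - 13341 = -33186/203 - 13341 = -2741409/203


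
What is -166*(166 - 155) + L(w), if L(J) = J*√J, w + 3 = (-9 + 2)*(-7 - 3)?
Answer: -1826 + 67*√67 ≈ -1277.6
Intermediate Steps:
w = 67 (w = -3 + (-9 + 2)*(-7 - 3) = -3 - 7*(-10) = -3 + 70 = 67)
L(J) = J^(3/2)
-166*(166 - 155) + L(w) = -166*(166 - 155) + 67^(3/2) = -166*11 + 67*√67 = -1826 + 67*√67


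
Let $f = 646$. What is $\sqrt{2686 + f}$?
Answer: $14 \sqrt{17} \approx 57.724$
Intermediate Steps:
$\sqrt{2686 + f} = \sqrt{2686 + 646} = \sqrt{3332} = 14 \sqrt{17}$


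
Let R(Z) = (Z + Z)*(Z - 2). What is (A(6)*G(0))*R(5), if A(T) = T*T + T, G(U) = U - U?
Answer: 0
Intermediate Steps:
R(Z) = 2*Z*(-2 + Z) (R(Z) = (2*Z)*(-2 + Z) = 2*Z*(-2 + Z))
G(U) = 0
A(T) = T + T**2 (A(T) = T**2 + T = T + T**2)
(A(6)*G(0))*R(5) = ((6*(1 + 6))*0)*(2*5*(-2 + 5)) = ((6*7)*0)*(2*5*3) = (42*0)*30 = 0*30 = 0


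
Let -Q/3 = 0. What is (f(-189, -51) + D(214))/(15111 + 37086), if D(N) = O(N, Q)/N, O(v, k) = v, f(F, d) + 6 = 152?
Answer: 49/17399 ≈ 0.0028163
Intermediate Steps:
Q = 0 (Q = -3*0 = 0)
f(F, d) = 146 (f(F, d) = -6 + 152 = 146)
D(N) = 1 (D(N) = N/N = 1)
(f(-189, -51) + D(214))/(15111 + 37086) = (146 + 1)/(15111 + 37086) = 147/52197 = 147*(1/52197) = 49/17399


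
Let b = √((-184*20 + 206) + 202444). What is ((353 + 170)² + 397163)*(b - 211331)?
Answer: -141738011052 + 670692*√198970 ≈ -1.4144e+11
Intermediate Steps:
b = √198970 (b = √((-3680 + 206) + 202444) = √(-3474 + 202444) = √198970 ≈ 446.06)
((353 + 170)² + 397163)*(b - 211331) = ((353 + 170)² + 397163)*(√198970 - 211331) = (523² + 397163)*(-211331 + √198970) = (273529 + 397163)*(-211331 + √198970) = 670692*(-211331 + √198970) = -141738011052 + 670692*√198970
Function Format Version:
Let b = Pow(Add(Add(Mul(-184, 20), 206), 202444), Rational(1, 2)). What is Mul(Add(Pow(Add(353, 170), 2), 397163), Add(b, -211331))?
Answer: Add(-141738011052, Mul(670692, Pow(198970, Rational(1, 2)))) ≈ -1.4144e+11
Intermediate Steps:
b = Pow(198970, Rational(1, 2)) (b = Pow(Add(Add(-3680, 206), 202444), Rational(1, 2)) = Pow(Add(-3474, 202444), Rational(1, 2)) = Pow(198970, Rational(1, 2)) ≈ 446.06)
Mul(Add(Pow(Add(353, 170), 2), 397163), Add(b, -211331)) = Mul(Add(Pow(Add(353, 170), 2), 397163), Add(Pow(198970, Rational(1, 2)), -211331)) = Mul(Add(Pow(523, 2), 397163), Add(-211331, Pow(198970, Rational(1, 2)))) = Mul(Add(273529, 397163), Add(-211331, Pow(198970, Rational(1, 2)))) = Mul(670692, Add(-211331, Pow(198970, Rational(1, 2)))) = Add(-141738011052, Mul(670692, Pow(198970, Rational(1, 2))))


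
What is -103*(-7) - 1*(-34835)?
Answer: 35556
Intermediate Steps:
-103*(-7) - 1*(-34835) = 721 + 34835 = 35556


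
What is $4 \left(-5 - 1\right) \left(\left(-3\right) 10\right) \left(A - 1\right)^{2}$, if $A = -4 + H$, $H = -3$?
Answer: $46080$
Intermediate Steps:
$A = -7$ ($A = -4 - 3 = -7$)
$4 \left(-5 - 1\right) \left(\left(-3\right) 10\right) \left(A - 1\right)^{2} = 4 \left(-5 - 1\right) \left(\left(-3\right) 10\right) \left(-7 - 1\right)^{2} = 4 \left(-6\right) \left(-30\right) \left(-8\right)^{2} = \left(-24\right) \left(-30\right) 64 = 720 \cdot 64 = 46080$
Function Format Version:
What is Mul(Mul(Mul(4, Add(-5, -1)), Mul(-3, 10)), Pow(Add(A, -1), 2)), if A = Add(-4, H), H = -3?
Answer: 46080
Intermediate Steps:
A = -7 (A = Add(-4, -3) = -7)
Mul(Mul(Mul(4, Add(-5, -1)), Mul(-3, 10)), Pow(Add(A, -1), 2)) = Mul(Mul(Mul(4, Add(-5, -1)), Mul(-3, 10)), Pow(Add(-7, -1), 2)) = Mul(Mul(Mul(4, -6), -30), Pow(-8, 2)) = Mul(Mul(-24, -30), 64) = Mul(720, 64) = 46080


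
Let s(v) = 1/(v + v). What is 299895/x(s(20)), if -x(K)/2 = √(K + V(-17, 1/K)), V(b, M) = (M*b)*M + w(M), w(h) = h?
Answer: 99965*I*√1207110/120711 ≈ 909.86*I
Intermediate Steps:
V(b, M) = M + b*M² (V(b, M) = (M*b)*M + M = b*M² + M = M + b*M²)
s(v) = 1/(2*v)
x(K) = -2*√(K + (1 - 17/K)/K)
299895/x(s(20)) = 299895/((-2*√(-1086399/40))) = 299895/((-2*40*√(-17 + 1/40 + (1/40)³))) = 299895/((-2*40*√(-17 + 1/40 + 1/64000))) = 299895/((-2*3*I*√1207110/20)) = 299895/((-3*I*√1207110/10)) = 299895*(I*√1207110/362133) = 99965*I*√1207110/120711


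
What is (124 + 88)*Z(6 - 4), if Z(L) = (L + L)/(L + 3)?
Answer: 848/5 ≈ 169.60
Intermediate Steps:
Z(L) = 2*L/(3 + L) (Z(L) = (2*L)/(3 + L) = 2*L/(3 + L))
(124 + 88)*Z(6 - 4) = (124 + 88)*(2*(6 - 4)/(3 + (6 - 4))) = 212*(2*2/(3 + 2)) = 212*(2*2/5) = 212*(2*2*(⅕)) = 212*(⅘) = 848/5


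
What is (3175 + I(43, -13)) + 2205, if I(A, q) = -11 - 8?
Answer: 5361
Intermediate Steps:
I(A, q) = -19
(3175 + I(43, -13)) + 2205 = (3175 - 19) + 2205 = 3156 + 2205 = 5361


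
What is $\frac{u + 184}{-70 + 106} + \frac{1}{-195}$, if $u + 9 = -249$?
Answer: $- \frac{2411}{1170} \approx -2.0607$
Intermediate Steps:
$u = -258$ ($u = -9 - 249 = -258$)
$\frac{u + 184}{-70 + 106} + \frac{1}{-195} = \frac{-258 + 184}{-70 + 106} + \frac{1}{-195} = - \frac{74}{36} - \frac{1}{195} = \left(-74\right) \frac{1}{36} - \frac{1}{195} = - \frac{37}{18} - \frac{1}{195} = - \frac{2411}{1170}$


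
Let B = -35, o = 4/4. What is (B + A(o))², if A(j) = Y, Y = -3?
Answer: 1444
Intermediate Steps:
o = 1 (o = 4*(¼) = 1)
A(j) = -3
(B + A(o))² = (-35 - 3)² = (-38)² = 1444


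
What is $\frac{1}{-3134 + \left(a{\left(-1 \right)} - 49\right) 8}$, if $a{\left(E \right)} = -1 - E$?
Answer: $- \frac{1}{3526} \approx -0.00028361$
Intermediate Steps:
$\frac{1}{-3134 + \left(a{\left(-1 \right)} - 49\right) 8} = \frac{1}{-3134 + \left(\left(-1 - -1\right) - 49\right) 8} = \frac{1}{-3134 + \left(\left(-1 + 1\right) - 49\right) 8} = \frac{1}{-3134 + \left(0 - 49\right) 8} = \frac{1}{-3134 - 392} = \frac{1}{-3526} = - \frac{1}{3526}$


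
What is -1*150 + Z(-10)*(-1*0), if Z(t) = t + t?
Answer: -150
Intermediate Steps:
Z(t) = 2*t
-1*150 + Z(-10)*(-1*0) = -1*150 + (2*(-10))*(-1*0) = -150 - 20*0 = -150 + 0 = -150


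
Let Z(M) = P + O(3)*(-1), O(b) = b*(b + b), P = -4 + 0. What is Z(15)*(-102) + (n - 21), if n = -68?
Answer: 2155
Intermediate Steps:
P = -4
O(b) = 2*b² (O(b) = b*(2*b) = 2*b²)
Z(M) = -22 (Z(M) = -4 + (2*3²)*(-1) = -4 + (2*9)*(-1) = -4 + 18*(-1) = -4 - 18 = -22)
Z(15)*(-102) + (n - 21) = -22*(-102) + (-68 - 21) = 2244 - 89 = 2155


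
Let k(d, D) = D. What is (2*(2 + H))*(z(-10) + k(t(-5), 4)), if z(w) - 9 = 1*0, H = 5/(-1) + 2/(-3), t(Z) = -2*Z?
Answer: -286/3 ≈ -95.333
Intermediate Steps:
H = -17/3 (H = 5*(-1) + 2*(-1/3) = -5 - 2/3 = -17/3 ≈ -5.6667)
z(w) = 9 (z(w) = 9 + 1*0 = 9 + 0 = 9)
(2*(2 + H))*(z(-10) + k(t(-5), 4)) = (2*(2 - 17/3))*(9 + 4) = (2*(-11/3))*13 = -22/3*13 = -286/3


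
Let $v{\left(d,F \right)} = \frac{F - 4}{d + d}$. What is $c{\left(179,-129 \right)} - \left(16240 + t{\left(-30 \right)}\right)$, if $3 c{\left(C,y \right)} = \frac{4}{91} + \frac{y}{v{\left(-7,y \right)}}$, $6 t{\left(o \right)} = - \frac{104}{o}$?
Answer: $- \frac{1263949184}{77805} \approx -16245.0$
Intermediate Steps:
$v{\left(d,F \right)} = \frac{-4 + F}{2 d}$
$t{\left(o \right)} = - \frac{52}{3 o}$ ($t{\left(o \right)} = \frac{\left(-104\right) \frac{1}{o}}{6} = - \frac{52}{3 o}$)
$c{\left(C,y \right)} = \frac{4}{273} + \frac{y}{3 \left(\frac{2}{7} - \frac{y}{14}\right)}$ ($c{\left(C,y \right)} = \frac{\frac{4}{91} + \frac{y}{\frac{1}{2} \frac{1}{-7} \left(-4 + y\right)}}{3} = \frac{4 \cdot \frac{1}{91} + \frac{y}{\frac{1}{2} \left(- \frac{1}{7}\right) \left(-4 + y\right)}}{3} = \frac{\frac{4}{91} + \frac{y}{\frac{2}{7} - \frac{y}{14}}}{3} = \frac{4}{273} + \frac{y}{3 \left(\frac{2}{7} - \frac{y}{14}\right)}$)
$c{\left(179,-129 \right)} - \left(16240 + t{\left(-30 \right)}\right) = \frac{2 \left(8 + 635 \left(-129\right)\right)}{273 \left(4 - -129\right)} - \left(16240 - \frac{52}{3 \left(-30\right)}\right) = \frac{2 \left(8 - 81915\right)}{273 \left(4 + 129\right)} - \left(16240 - - \frac{26}{45}\right) = \frac{2}{273} \cdot \frac{1}{133} \left(-81907\right) - \frac{730826}{45} = - \frac{23402}{5187} - \frac{730826}{45} = - \frac{1263949184}{77805}$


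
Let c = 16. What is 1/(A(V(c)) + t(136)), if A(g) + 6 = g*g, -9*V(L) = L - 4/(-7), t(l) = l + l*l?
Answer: 3969/73940050 ≈ 5.3679e-5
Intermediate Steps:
t(l) = l + l**2
V(L) = -4/63 - L/9 (V(L) = -(L - 4/(-7))/9 = -(L - 4*(-1/7))/9 = -(L + 4/7)/9 = -(4/7 + L)/9 = -4/63 - L/9)
A(g) = -6 + g**2 (A(g) = -6 + g*g = -6 + g**2)
1/(A(V(c)) + t(136)) = 1/((-6 + (-4/63 - 1/9*16)**2) + 136*(1 + 136)) = 1/((-6 + (-4/63 - 16/9)**2) + 136*137) = 1/((-6 + (-116/63)**2) + 18632) = 1/((-6 + 13456/3969) + 18632) = 1/(-10358/3969 + 18632) = 1/(73940050/3969) = 3969/73940050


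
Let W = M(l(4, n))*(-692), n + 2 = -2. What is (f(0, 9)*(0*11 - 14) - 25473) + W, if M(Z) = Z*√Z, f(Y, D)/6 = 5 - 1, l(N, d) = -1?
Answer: -25809 + 692*I ≈ -25809.0 + 692.0*I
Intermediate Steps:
n = -4 (n = -2 - 2 = -4)
f(Y, D) = 24 (f(Y, D) = 6*(5 - 1) = 6*4 = 24)
M(Z) = Z^(3/2)
W = 692*I (W = (-1)^(3/2)*(-692) = -I*(-692) = 692*I ≈ 692.0*I)
(f(0, 9)*(0*11 - 14) - 25473) + W = (24*(0*11 - 14) - 25473) + 692*I = (24*(0 - 14) - 25473) + 692*I = (24*(-14) - 25473) + 692*I = (-336 - 25473) + 692*I = -25809 + 692*I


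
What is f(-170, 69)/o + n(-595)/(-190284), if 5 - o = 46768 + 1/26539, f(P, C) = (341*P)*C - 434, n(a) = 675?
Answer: 3366798130089419/39358445884212 ≈ 85.542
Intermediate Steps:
f(P, C) = -434 + 341*C*P (f(P, C) = 341*C*P - 434 = -434 + 341*C*P)
o = -1241043258/26539 (o = 5 - (46768 + 1/26539) = 5 - 1*1241175953/26539 = 5 - 1241175953/26539 = -1241043258/26539 ≈ -46763.)
f(-170, 69)/o + n(-595)/(-190284) = (-434 + 341*69*(-170))/(-1241043258/26539) + 675/(-190284) = (-434 - 3999930)*(-26539/1241043258) + 675*(-1/190284) = -4000364*(-26539/1241043258) - 225/63428 = 53082830098/620521629 - 225/63428 = 3366798130089419/39358445884212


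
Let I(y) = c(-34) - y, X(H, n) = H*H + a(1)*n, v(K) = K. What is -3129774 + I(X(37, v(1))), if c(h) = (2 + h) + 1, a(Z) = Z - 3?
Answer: -3131172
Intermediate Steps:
a(Z) = -3 + Z
c(h) = 3 + h
X(H, n) = H² - 2*n (X(H, n) = H*H + (-3 + 1)*n = H² - 2*n)
I(y) = -31 - y (I(y) = (3 - 34) - y = -31 - y)
-3129774 + I(X(37, v(1))) = -3129774 + (-31 - (37² - 2*1)) = -3129774 + (-31 - (1369 - 2)) = -3129774 + (-31 - 1*1367) = -3129774 + (-31 - 1367) = -3129774 - 1398 = -3131172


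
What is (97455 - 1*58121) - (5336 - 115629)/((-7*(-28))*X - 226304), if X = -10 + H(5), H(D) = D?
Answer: 8939878563/227284 ≈ 39334.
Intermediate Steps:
X = -5 (X = -10 + 5 = -5)
(97455 - 1*58121) - (5336 - 115629)/((-7*(-28))*X - 226304) = (97455 - 1*58121) - (5336 - 115629)/(-7*(-28)*(-5) - 226304) = (97455 - 58121) - (-110293)/(196*(-5) - 226304) = 39334 - (-110293)/(-980 - 226304) = 39334 - (-110293)/(-227284) = 39334 - (-110293)*(-1)/227284 = 39334 - 1*110293/227284 = 39334 - 110293/227284 = 8939878563/227284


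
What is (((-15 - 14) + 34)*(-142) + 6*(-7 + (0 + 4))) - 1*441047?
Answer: -441775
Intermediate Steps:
(((-15 - 14) + 34)*(-142) + 6*(-7 + (0 + 4))) - 1*441047 = ((-29 + 34)*(-142) + 6*(-7 + 4)) - 441047 = (5*(-142) + 6*(-3)) - 441047 = (-710 - 18) - 441047 = -728 - 441047 = -441775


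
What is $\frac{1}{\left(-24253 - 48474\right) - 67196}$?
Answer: $- \frac{1}{139923} \approx -7.1468 \cdot 10^{-6}$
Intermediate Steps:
$\frac{1}{\left(-24253 - 48474\right) - 67196} = \frac{1}{-72727 - 67196} = \frac{1}{-139923} = - \frac{1}{139923}$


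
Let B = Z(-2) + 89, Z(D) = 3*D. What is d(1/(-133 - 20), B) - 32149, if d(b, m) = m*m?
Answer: -25260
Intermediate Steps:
B = 83 (B = 3*(-2) + 89 = -6 + 89 = 83)
d(b, m) = m²
d(1/(-133 - 20), B) - 32149 = 83² - 32149 = 6889 - 32149 = -25260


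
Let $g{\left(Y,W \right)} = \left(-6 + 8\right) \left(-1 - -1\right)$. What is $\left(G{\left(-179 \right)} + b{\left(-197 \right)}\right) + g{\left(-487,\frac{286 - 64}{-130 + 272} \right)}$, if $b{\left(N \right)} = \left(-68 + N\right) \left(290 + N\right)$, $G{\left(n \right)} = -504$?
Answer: $-25149$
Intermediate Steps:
$g{\left(Y,W \right)} = 0$ ($g{\left(Y,W \right)} = 2 \left(-1 + 1\right) = 2 \cdot 0 = 0$)
$\left(G{\left(-179 \right)} + b{\left(-197 \right)}\right) + g{\left(-487,\frac{286 - 64}{-130 + 272} \right)} = \left(-504 + \left(-19720 + \left(-197\right)^{2} + 222 \left(-197\right)\right)\right) + 0 = \left(-504 - 24645\right) + 0 = -25149 + 0 = -25149$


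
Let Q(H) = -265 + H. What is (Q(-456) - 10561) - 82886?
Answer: -94168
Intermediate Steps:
(Q(-456) - 10561) - 82886 = ((-265 - 456) - 10561) - 82886 = (-721 - 10561) - 82886 = -11282 - 82886 = -94168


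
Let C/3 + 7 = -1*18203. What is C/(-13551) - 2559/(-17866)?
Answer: 336898863/80700722 ≈ 4.1747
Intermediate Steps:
C = -54630 (C = -21 + 3*(-1*18203) = -21 + 3*(-18203) = -21 - 54609 = -54630)
C/(-13551) - 2559/(-17866) = -54630/(-13551) - 2559/(-17866) = -54630*(-1/13551) - 2559*(-1/17866) = 18210/4517 + 2559/17866 = 336898863/80700722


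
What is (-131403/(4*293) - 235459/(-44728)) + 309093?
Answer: 4049357370413/13105304 ≈ 3.0899e+5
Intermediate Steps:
(-131403/(4*293) - 235459/(-44728)) + 309093 = (-131403/1172 - 235459*(-1/44728)) + 309093 = (-131403*1/1172 + 235459/44728) + 309093 = (-131403/1172 + 235459/44728) + 309093 = -1400358859/13105304 + 309093 = 4049357370413/13105304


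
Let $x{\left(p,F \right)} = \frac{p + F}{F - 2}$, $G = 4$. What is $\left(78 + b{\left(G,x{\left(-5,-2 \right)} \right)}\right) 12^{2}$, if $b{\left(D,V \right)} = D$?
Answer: $11808$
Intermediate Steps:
$x{\left(p,F \right)} = \frac{F + p}{-2 + F}$
$\left(78 + b{\left(G,x{\left(-5,-2 \right)} \right)}\right) 12^{2} = \left(78 + 4\right) 12^{2} = 82 \cdot 144 = 11808$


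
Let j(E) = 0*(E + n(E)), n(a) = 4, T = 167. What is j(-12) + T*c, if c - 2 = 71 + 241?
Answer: 52438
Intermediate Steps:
c = 314 (c = 2 + (71 + 241) = 2 + 312 = 314)
j(E) = 0 (j(E) = 0*(E + 4) = 0*(4 + E) = 0)
j(-12) + T*c = 0 + 167*314 = 0 + 52438 = 52438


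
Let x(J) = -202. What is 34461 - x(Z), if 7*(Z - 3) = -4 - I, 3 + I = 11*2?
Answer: 34663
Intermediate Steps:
I = 19 (I = -3 + 11*2 = -3 + 22 = 19)
Z = -2/7 (Z = 3 + (-4 - 1*19)/7 = 3 + (-4 - 19)/7 = 3 + (1/7)*(-23) = 3 - 23/7 = -2/7 ≈ -0.28571)
34461 - x(Z) = 34461 - 1*(-202) = 34461 + 202 = 34663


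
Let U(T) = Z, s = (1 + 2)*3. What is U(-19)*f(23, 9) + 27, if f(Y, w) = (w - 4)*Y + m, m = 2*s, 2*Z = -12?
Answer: -771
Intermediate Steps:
s = 9 (s = 3*3 = 9)
Z = -6 (Z = (1/2)*(-12) = -6)
U(T) = -6
m = 18 (m = 2*9 = 18)
f(Y, w) = 18 + Y*(-4 + w) (f(Y, w) = (w - 4)*Y + 18 = (-4 + w)*Y + 18 = Y*(-4 + w) + 18 = 18 + Y*(-4 + w))
U(-19)*f(23, 9) + 27 = -6*(18 - 4*23 + 23*9) + 27 = -6*(18 - 92 + 207) + 27 = -6*133 + 27 = -798 + 27 = -771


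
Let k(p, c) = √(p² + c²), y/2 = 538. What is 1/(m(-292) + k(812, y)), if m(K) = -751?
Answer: 751/1253119 + 4*√113570/1253119 ≈ 0.0016750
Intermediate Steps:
y = 1076 (y = 2*538 = 1076)
k(p, c) = √(c² + p²)
1/(m(-292) + k(812, y)) = 1/(-751 + √(1076² + 812²)) = 1/(-751 + √(1157776 + 659344)) = 1/(-751 + √1817120) = 1/(-751 + 4*√113570)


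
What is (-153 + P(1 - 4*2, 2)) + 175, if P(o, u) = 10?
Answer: 32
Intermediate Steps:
(-153 + P(1 - 4*2, 2)) + 175 = (-153 + 10) + 175 = -143 + 175 = 32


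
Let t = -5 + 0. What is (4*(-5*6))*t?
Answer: 600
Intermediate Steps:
t = -5
(4*(-5*6))*t = (4*(-5*6))*(-5) = (4*(-30))*(-5) = -120*(-5) = 600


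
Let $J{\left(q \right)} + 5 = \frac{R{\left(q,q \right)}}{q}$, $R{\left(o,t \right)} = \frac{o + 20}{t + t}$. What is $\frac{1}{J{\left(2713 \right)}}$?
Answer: $- \frac{14720738}{73600957} \approx -0.20001$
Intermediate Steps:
$R{\left(o,t \right)} = \frac{20 + o}{2 t}$
$J{\left(q \right)} = -5 + \frac{20 + q}{2 q^{2}}$ ($J{\left(q \right)} = -5 + \frac{\frac{1}{2} \frac{1}{q} \left(20 + q\right)}{q} = -5 + \frac{20 + q}{2 q^{2}}$)
$\frac{1}{J{\left(2713 \right)}} = \frac{1}{-5 + \frac{1}{2 \cdot 2713} + \frac{10}{7360369}} = \frac{1}{-5 + \frac{1}{2} \cdot \frac{1}{2713} + 10 \cdot \frac{1}{7360369}} = \frac{1}{-5 + \frac{1}{5426} + \frac{10}{7360369}} = \frac{1}{- \frac{73600957}{14720738}} = - \frac{14720738}{73600957}$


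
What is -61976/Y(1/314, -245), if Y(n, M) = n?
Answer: -19460464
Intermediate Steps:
-61976/Y(1/314, -245) = -61976/(1/314) = -61976/1/314 = -61976*314 = -19460464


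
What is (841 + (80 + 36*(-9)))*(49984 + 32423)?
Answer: 49196979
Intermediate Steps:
(841 + (80 + 36*(-9)))*(49984 + 32423) = (841 + (80 - 324))*82407 = (841 - 244)*82407 = 597*82407 = 49196979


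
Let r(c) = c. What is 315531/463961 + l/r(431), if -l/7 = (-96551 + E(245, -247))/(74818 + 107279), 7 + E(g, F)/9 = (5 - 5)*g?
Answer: 25077850002895/36413425579527 ≈ 0.68870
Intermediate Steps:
E(g, F) = -63 (E(g, F) = -63 + 9*((5 - 5)*g) = -63 + 9*(0*g) = -63 + 9*0 = -63 + 0 = -63)
l = 676298/182097 (l = -7*(-96551 - 63)/(74818 + 107279) = -(-676298)/182097 = -7*(-96614/182097) = 676298/182097 ≈ 3.7139)
315531/463961 + l/r(431) = 315531/463961 + (676298/182097)/431 = 315531*(1/463961) + (676298/182097)*(1/431) = 315531/463961 + 676298/78483807 = 25077850002895/36413425579527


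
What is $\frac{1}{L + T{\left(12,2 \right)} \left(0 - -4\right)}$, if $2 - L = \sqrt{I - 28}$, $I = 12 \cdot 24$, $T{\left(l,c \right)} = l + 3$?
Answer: $\frac{31}{1792} + \frac{\sqrt{65}}{1792} \approx 0.021798$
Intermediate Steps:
$T{\left(l,c \right)} = 3 + l$
$I = 288$
$L = 2 - 2 \sqrt{65}$ ($L = 2 - \sqrt{288 - 28} = 2 - \sqrt{260} = 2 - 2 \sqrt{65} \approx -14.125$)
$\frac{1}{L + T{\left(12,2 \right)} \left(0 - -4\right)} = \frac{1}{\left(2 - 2 \sqrt{65}\right) + \left(3 + 12\right) \left(0 - -4\right)} = \frac{1}{\left(2 - 2 \sqrt{65}\right) + 15 \left(0 + 4\right)} = \frac{1}{\left(2 - 2 \sqrt{65}\right) + 15 \cdot 4} = \frac{1}{\left(2 - 2 \sqrt{65}\right) + 60} = \frac{1}{62 - 2 \sqrt{65}}$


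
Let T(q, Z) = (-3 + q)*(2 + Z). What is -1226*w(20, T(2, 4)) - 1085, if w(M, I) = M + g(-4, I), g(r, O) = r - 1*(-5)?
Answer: -26831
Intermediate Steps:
g(r, O) = 5 + r (g(r, O) = r + 5 = 5 + r)
w(M, I) = 1 + M (w(M, I) = M + (5 - 4) = M + 1 = 1 + M)
-1226*w(20, T(2, 4)) - 1085 = -1226*(1 + 20) - 1085 = -1226*21 - 1085 = -25746 - 1085 = -26831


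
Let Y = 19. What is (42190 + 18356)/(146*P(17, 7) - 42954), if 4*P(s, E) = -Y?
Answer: -121092/87295 ≈ -1.3872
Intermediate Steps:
P(s, E) = -19/4 (P(s, E) = (-1*19)/4 = (¼)*(-19) = -19/4)
(42190 + 18356)/(146*P(17, 7) - 42954) = (42190 + 18356)/(146*(-19/4) - 42954) = 60546/(-1387/2 - 42954) = 60546/(-87295/2) = 60546*(-2/87295) = -121092/87295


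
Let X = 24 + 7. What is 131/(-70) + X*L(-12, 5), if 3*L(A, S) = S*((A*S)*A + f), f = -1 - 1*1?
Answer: 7789907/210 ≈ 37095.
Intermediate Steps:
f = -2 (f = -1 - 1 = -2)
X = 31
L(A, S) = S*(-2 + S*A²)/3 (L(A, S) = (S*((A*S)*A - 2))/3 = (S*(S*A² - 2))/3 = (S*(-2 + S*A²))/3 = S*(-2 + S*A²)/3)
131/(-70) + X*L(-12, 5) = 131/(-70) + 31*((⅓)*5*(-2 + 5*(-12)²)) = 131*(-1/70) + 31*((⅓)*5*(-2 + 5*144)) = -131/70 + 31*((⅓)*5*(-2 + 720)) = -131/70 + 31*((⅓)*5*718) = -131/70 + 31*(3590/3) = -131/70 + 111290/3 = 7789907/210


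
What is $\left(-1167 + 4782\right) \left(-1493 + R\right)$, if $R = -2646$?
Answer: $-14962485$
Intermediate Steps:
$\left(-1167 + 4782\right) \left(-1493 + R\right) = \left(-1167 + 4782\right) \left(-1493 - 2646\right) = 3615 \left(-4139\right) = -14962485$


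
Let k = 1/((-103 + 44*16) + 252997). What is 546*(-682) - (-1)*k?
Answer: -94432794455/253598 ≈ -3.7237e+5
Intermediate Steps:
k = 1/253598 (k = 1/((-103 + 704) + 252997) = 1/(601 + 252997) = 1/253598 ≈ 3.9432e-6)
546*(-682) - (-1)*k = 546*(-682) - (-1)/253598 = -372372 - 1*(-1/253598) = -372372 + 1/253598 = -94432794455/253598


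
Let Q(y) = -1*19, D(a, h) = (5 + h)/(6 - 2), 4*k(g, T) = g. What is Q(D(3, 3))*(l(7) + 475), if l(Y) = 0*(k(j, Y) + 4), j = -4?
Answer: -9025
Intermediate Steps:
k(g, T) = g/4
D(a, h) = 5/4 + h/4 (D(a, h) = (5 + h)/4 = (5 + h)*(1/4) = 5/4 + h/4)
Q(y) = -19
l(Y) = 0 (l(Y) = 0*((1/4)*(-4) + 4) = 0*(-1 + 4) = 0*3 = 0)
Q(D(3, 3))*(l(7) + 475) = -19*(0 + 475) = -19*475 = -9025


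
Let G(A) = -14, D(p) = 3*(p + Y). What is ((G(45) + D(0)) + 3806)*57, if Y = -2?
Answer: 215802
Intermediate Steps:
D(p) = -6 + 3*p (D(p) = 3*(p - 2) = 3*(-2 + p) = -6 + 3*p)
((G(45) + D(0)) + 3806)*57 = ((-14 + (-6 + 3*0)) + 3806)*57 = ((-14 + (-6 + 0)) + 3806)*57 = ((-14 - 6) + 3806)*57 = (-20 + 3806)*57 = 3786*57 = 215802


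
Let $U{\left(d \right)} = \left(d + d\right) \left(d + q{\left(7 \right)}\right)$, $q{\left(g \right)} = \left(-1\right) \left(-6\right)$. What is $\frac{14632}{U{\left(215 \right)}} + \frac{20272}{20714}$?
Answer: $\frac{557383852}{492112855} \approx 1.1326$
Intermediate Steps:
$q{\left(g \right)} = 6$
$U{\left(d \right)} = 2 d \left(6 + d\right)$ ($U{\left(d \right)} = \left(d + d\right) \left(d + 6\right) = 2 d \left(6 + d\right)$)
$\frac{14632}{U{\left(215 \right)}} + \frac{20272}{20714} = \frac{14632}{2 \cdot 215 \left(6 + 215\right)} + \frac{20272}{20714} = \frac{14632}{2 \cdot 215 \cdot 221} + 20272 \cdot \frac{1}{20714} = \frac{14632}{95030} + \frac{10136}{10357} = 14632 \cdot \frac{1}{95030} + \frac{10136}{10357} = \frac{7316}{47515} + \frac{10136}{10357} = \frac{557383852}{492112855}$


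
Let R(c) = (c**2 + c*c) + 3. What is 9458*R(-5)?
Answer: 501274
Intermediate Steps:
R(c) = 3 + 2*c**2 (R(c) = (c**2 + c**2) + 3 = 2*c**2 + 3 = 3 + 2*c**2)
9458*R(-5) = 9458*(3 + 2*(-5)**2) = 9458*(3 + 2*25) = 9458*(3 + 50) = 9458*53 = 501274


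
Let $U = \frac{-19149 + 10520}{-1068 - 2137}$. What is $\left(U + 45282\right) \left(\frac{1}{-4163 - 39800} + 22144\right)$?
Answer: $\frac{141293716452745569}{140901415} \approx 1.0028 \cdot 10^{9}$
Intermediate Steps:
$U = \frac{8629}{3205}$ ($U = - \frac{8629}{-3205} = \left(-8629\right) \left(- \frac{1}{3205}\right) = \frac{8629}{3205} \approx 2.6924$)
$\left(U + 45282\right) \left(\frac{1}{-4163 - 39800} + 22144\right) = \left(\frac{8629}{3205} + 45282\right) \left(\frac{1}{-4163 - 39800} + 22144\right) = \frac{145137439 \left(\frac{1}{-43963} + 22144\right)}{3205} = \frac{145137439 \left(- \frac{1}{43963} + 22144\right)}{3205} = \frac{145137439}{3205} \cdot \frac{973516671}{43963} = \frac{141293716452745569}{140901415}$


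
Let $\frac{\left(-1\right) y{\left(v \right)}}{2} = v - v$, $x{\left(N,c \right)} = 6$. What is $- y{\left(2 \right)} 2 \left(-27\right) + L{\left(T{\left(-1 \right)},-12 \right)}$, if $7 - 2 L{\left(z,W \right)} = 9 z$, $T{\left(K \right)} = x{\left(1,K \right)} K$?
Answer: $\frac{61}{2} \approx 30.5$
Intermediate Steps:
$T{\left(K \right)} = 6 K$
$y{\left(v \right)} = 0$ ($y{\left(v \right)} = - 2 \left(v - v\right) = \left(-2\right) 0 = 0$)
$L{\left(z,W \right)} = \frac{7}{2} - \frac{9 z}{2}$
$- y{\left(2 \right)} 2 \left(-27\right) + L{\left(T{\left(-1 \right)},-12 \right)} = \left(-1\right) 0 \cdot 2 \left(-27\right) - \left(- \frac{7}{2} + \frac{9 \cdot 6 \left(-1\right)}{2}\right) = 0 \cdot 2 \left(-27\right) + \left(\frac{7}{2} - -27\right) = 0 \left(-27\right) + \left(\frac{7}{2} + 27\right) = 0 + \frac{61}{2} = \frac{61}{2}$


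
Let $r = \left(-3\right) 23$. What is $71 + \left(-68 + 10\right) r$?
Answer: $4073$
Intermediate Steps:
$r = -69$
$71 + \left(-68 + 10\right) r = 71 + \left(-68 + 10\right) \left(-69\right) = 71 - -4002 = 71 + 4002 = 4073$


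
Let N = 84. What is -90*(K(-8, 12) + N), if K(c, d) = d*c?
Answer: 1080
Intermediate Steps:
K(c, d) = c*d
-90*(K(-8, 12) + N) = -90*(-8*12 + 84) = -90*(-96 + 84) = -90*(-12) = 1080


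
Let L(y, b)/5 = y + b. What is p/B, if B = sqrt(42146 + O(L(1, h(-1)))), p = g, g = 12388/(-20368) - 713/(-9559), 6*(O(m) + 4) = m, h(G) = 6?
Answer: -1367033*sqrt(1517322)/647848951244 ≈ -0.0025992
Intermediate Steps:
L(y, b) = 5*b + 5*y (L(y, b) = 5*(y + b) = 5*(b + y) = 5*b + 5*y)
O(m) = -4 + m/6
g = -1367033/2561812 (g = 12388*(-1/20368) - 713*(-1/9559) = -163/268 + 713/9559 = -1367033/2561812 ≈ -0.53362)
p = -1367033/2561812 ≈ -0.53362
B = sqrt(1517322)/6 (B = sqrt(42146 + (-4 + (5*6 + 5*1)/6)) = sqrt(42146 + (-4 + (30 + 5)/6)) = sqrt(42146 + (-4 + (1/6)*35)) = sqrt(42146 + (-4 + 35/6)) = sqrt(42146 + 11/6) = sqrt(252887/6) = sqrt(1517322)/6 ≈ 205.30)
p/B = -1367033*sqrt(1517322)/252887/2561812 = -1367033*sqrt(1517322)/647848951244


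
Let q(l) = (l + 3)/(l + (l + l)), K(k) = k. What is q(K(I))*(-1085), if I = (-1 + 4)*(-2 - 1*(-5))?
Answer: -4340/9 ≈ -482.22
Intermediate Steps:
I = 9 (I = 3*(-2 + 5) = 3*3 = 9)
q(l) = (3 + l)/(3*l) (q(l) = (3 + l)/(l + 2*l) = (3 + l)/((3*l)) = (3 + l)*(1/(3*l)) = (3 + l)/(3*l))
q(K(I))*(-1085) = ((1/3)*(3 + 9)/9)*(-1085) = ((1/3)*(1/9)*12)*(-1085) = (4/9)*(-1085) = -4340/9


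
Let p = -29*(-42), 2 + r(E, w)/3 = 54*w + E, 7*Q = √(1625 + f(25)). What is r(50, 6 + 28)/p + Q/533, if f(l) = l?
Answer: 942/203 + 5*√66/3731 ≈ 4.6513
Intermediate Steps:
Q = 5*√66/7 (Q = √(1625 + 25)/7 = √1650/7 = (5*√66)/7 = 5*√66/7 ≈ 5.8029)
r(E, w) = -6 + 3*E + 162*w (r(E, w) = -6 + 3*(54*w + E) = -6 + 3*(E + 54*w) = -6 + (3*E + 162*w) = -6 + 3*E + 162*w)
p = 1218
r(50, 6 + 28)/p + Q/533 = (-6 + 3*50 + 162*(6 + 28))/1218 + (5*√66/7)/533 = (-6 + 150 + 162*34)*(1/1218) + (5*√66/7)*(1/533) = (-6 + 150 + 5508)*(1/1218) + 5*√66/3731 = 5652*(1/1218) + 5*√66/3731 = 942/203 + 5*√66/3731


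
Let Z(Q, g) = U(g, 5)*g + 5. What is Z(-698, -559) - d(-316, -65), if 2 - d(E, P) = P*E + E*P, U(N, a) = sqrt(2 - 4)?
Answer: 41083 - 559*I*sqrt(2) ≈ 41083.0 - 790.54*I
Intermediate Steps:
U(N, a) = I*sqrt(2) (U(N, a) = sqrt(-2) = I*sqrt(2))
d(E, P) = 2 - 2*E*P (d(E, P) = 2 - (P*E + E*P) = 2 - (E*P + E*P) = 2 - 2*E*P)
Z(Q, g) = 5 + I*g*sqrt(2) (Z(Q, g) = (I*sqrt(2))*g + 5 = I*g*sqrt(2) + 5 = 5 + I*g*sqrt(2))
Z(-698, -559) - d(-316, -65) = (5 + I*(-559)*sqrt(2)) - (2 - 2*(-316)*(-65)) = (5 - 559*I*sqrt(2)) - (2 - 41080) = (5 - 559*I*sqrt(2)) - 1*(-41078) = (5 - 559*I*sqrt(2)) + 41078 = 41083 - 559*I*sqrt(2)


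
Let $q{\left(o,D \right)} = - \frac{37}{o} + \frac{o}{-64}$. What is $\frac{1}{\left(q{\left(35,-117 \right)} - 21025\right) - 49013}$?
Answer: $- \frac{2240}{156888713} \approx -1.4278 \cdot 10^{-5}$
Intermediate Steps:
$q{\left(o,D \right)} = - \frac{37}{o} - \frac{o}{64}$ ($q{\left(o,D \right)} = - \frac{37}{o} + o \left(- \frac{1}{64}\right) = - \frac{37}{o} - \frac{o}{64}$)
$\frac{1}{\left(q{\left(35,-117 \right)} - 21025\right) - 49013} = \frac{1}{\left(\left(- \frac{37}{35} - \frac{35}{64}\right) - 21025\right) - 49013} = \frac{1}{\left(- \frac{3593}{2240} - 21025\right) - 49013} = \frac{1}{- \frac{47099593}{2240} - 49013} = \frac{1}{- \frac{156888713}{2240}} = - \frac{2240}{156888713}$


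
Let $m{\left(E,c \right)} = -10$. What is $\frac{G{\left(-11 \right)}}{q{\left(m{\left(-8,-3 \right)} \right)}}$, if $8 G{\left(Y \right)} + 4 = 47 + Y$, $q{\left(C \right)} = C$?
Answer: $- \frac{2}{5} \approx -0.4$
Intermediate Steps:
$G{\left(Y \right)} = \frac{43}{8} + \frac{Y}{8}$ ($G{\left(Y \right)} = - \frac{1}{2} + \frac{47 + Y}{8} = - \frac{1}{2} + \left(\frac{47}{8} + \frac{Y}{8}\right) = \frac{43}{8} + \frac{Y}{8}$)
$\frac{G{\left(-11 \right)}}{q{\left(m{\left(-8,-3 \right)} \right)}} = \frac{\frac{43}{8} + \frac{1}{8} \left(-11\right)}{-10} = \left(\frac{43}{8} - \frac{11}{8}\right) \left(- \frac{1}{10}\right) = 4 \left(- \frac{1}{10}\right) = - \frac{2}{5}$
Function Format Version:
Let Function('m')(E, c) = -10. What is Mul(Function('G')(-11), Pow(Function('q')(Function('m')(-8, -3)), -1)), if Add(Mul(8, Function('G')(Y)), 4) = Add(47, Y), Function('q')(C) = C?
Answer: Rational(-2, 5) ≈ -0.40000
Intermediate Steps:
Function('G')(Y) = Add(Rational(43, 8), Mul(Rational(1, 8), Y)) (Function('G')(Y) = Add(Rational(-1, 2), Mul(Rational(1, 8), Add(47, Y))) = Add(Rational(-1, 2), Add(Rational(47, 8), Mul(Rational(1, 8), Y))) = Add(Rational(43, 8), Mul(Rational(1, 8), Y)))
Mul(Function('G')(-11), Pow(Function('q')(Function('m')(-8, -3)), -1)) = Mul(Add(Rational(43, 8), Mul(Rational(1, 8), -11)), Pow(-10, -1)) = Mul(Add(Rational(43, 8), Rational(-11, 8)), Rational(-1, 10)) = Mul(4, Rational(-1, 10)) = Rational(-2, 5)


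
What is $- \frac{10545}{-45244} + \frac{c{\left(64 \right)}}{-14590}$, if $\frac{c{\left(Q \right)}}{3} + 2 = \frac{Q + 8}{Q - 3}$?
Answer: $\frac{939173115}{4026670756} \approx 0.23324$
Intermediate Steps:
$c{\left(Q \right)} = -6 + \frac{3 \left(8 + Q\right)}{-3 + Q}$ ($c{\left(Q \right)} = -6 + 3 \frac{Q + 8}{Q - 3} = -6 + 3 \frac{8 + Q}{Q - 3} = -6 + 3 \frac{8 + Q}{-3 + Q} = -6 + \frac{3 \left(8 + Q\right)}{-3 + Q}$)
$- \frac{10545}{-45244} + \frac{c{\left(64 \right)}}{-14590} = - \frac{10545}{-45244} + \frac{3 \frac{1}{-3 + 64} \left(14 - 64\right)}{-14590} = \left(-10545\right) \left(- \frac{1}{45244}\right) + \frac{3 \left(14 - 64\right)}{61} \left(- \frac{1}{14590}\right) = \frac{10545}{45244} + 3 \cdot \frac{1}{61} \left(-50\right) \left(- \frac{1}{14590}\right) = \frac{10545}{45244} - - \frac{15}{88999} = \frac{10545}{45244} + \frac{15}{88999} = \frac{939173115}{4026670756}$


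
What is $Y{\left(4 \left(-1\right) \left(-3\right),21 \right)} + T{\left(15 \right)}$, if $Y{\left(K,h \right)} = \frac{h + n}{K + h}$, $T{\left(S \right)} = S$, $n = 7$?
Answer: $\frac{523}{33} \approx 15.848$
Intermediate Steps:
$Y{\left(K,h \right)} = \frac{7 + h}{K + h}$ ($Y{\left(K,h \right)} = \frac{h + 7}{K + h} = \frac{7 + h}{K + h}$)
$Y{\left(4 \left(-1\right) \left(-3\right),21 \right)} + T{\left(15 \right)} = \frac{7 + 21}{4 \left(-1\right) \left(-3\right) + 21} + 15 = \frac{1}{\left(-4\right) \left(-3\right) + 21} \cdot 28 + 15 = \frac{1}{12 + 21} \cdot 28 + 15 = \frac{1}{33} \cdot 28 + 15 = \frac{28}{33} + 15 = \frac{523}{33}$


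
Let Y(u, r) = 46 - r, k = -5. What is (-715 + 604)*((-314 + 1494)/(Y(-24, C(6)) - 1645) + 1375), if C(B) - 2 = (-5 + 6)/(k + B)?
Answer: -40729045/267 ≈ -1.5254e+5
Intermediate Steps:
C(B) = 2 + 1/(-5 + B) (C(B) = 2 + (-5 + 6)/(-5 + B) = 2 + 1/(-5 + B))
(-715 + 604)*((-314 + 1494)/(Y(-24, C(6)) - 1645) + 1375) = (-715 + 604)*((-314 + 1494)/((46 - (-9 + 2*6)/(-5 + 6)) - 1645) + 1375) = -111*(1180/((46 - (-9 + 12)/1) - 1645) + 1375) = -111*(1180/((46 - 3) - 1645) + 1375) = -111*(1180/(43 - 1645) + 1375) = -111*(1180/(-1602) + 1375) = -111*(1180*(-1/1602) + 1375) = -111*(-590/801 + 1375) = -111*1100785/801 = -40729045/267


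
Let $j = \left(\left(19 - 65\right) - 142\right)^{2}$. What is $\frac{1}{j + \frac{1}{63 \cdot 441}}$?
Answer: $\frac{27783}{981962353} \approx 2.8293 \cdot 10^{-5}$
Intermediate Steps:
$j = 35344$ ($j = \left(-46 - 142\right)^{2} = \left(-188\right)^{2} = 35344$)
$\frac{1}{j + \frac{1}{63 \cdot 441}} = \frac{1}{35344 + \frac{1}{63 \cdot 441}} = \frac{1}{35344 + \frac{1}{27783}} = \frac{1}{\frac{981962353}{27783}} = \frac{27783}{981962353}$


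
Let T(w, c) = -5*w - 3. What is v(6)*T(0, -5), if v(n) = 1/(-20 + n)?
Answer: 3/14 ≈ 0.21429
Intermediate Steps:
T(w, c) = -3 - 5*w
v(6)*T(0, -5) = (-3 - 5*0)/(-20 + 6) = (-3 + 0)/(-14) = -1/14*(-3) = 3/14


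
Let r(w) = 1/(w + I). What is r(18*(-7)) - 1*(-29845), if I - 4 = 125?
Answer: 89536/3 ≈ 29845.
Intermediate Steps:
I = 129 (I = 4 + 125 = 129)
r(w) = 1/(129 + w) (r(w) = 1/(w + 129) = 1/(129 + w))
r(18*(-7)) - 1*(-29845) = 1/(129 + 18*(-7)) - 1*(-29845) = 1/(129 - 126) + 29845 = 1/3 + 29845 = ⅓ + 29845 = 89536/3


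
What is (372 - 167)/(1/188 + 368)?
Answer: 7708/13837 ≈ 0.55706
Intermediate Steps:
(372 - 167)/(1/188 + 368) = 205/(1/188 + 368) = 205/(69185/188) = 205*(188/69185) = 7708/13837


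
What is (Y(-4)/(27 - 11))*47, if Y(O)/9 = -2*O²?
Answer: -846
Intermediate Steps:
Y(O) = -18*O² (Y(O) = 9*(-2*O²) = -18*O²)
(Y(-4)/(27 - 11))*47 = ((-18*(-4)²)/(27 - 11))*47 = (-18*16/16)*47 = -288*1/16*47 = -18*47 = -846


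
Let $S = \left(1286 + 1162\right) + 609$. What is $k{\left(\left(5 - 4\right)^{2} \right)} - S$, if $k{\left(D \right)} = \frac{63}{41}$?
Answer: $- \frac{125274}{41} \approx -3055.5$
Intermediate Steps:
$k{\left(D \right)} = \frac{63}{41}$ ($k{\left(D \right)} = 63 \cdot \frac{1}{41} = \frac{63}{41}$)
$S = 3057$ ($S = 2448 + 609 = 3057$)
$k{\left(\left(5 - 4\right)^{2} \right)} - S = \frac{63}{41} - 3057 = - \frac{125274}{41}$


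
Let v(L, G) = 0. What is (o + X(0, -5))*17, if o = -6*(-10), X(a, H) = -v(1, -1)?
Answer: 1020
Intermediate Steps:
X(a, H) = 0 (X(a, H) = -1*0 = 0)
o = 60
(o + X(0, -5))*17 = (60 + 0)*17 = 60*17 = 1020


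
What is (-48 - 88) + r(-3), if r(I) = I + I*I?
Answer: -130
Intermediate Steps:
r(I) = I + I²
(-48 - 88) + r(-3) = (-48 - 88) - 3*(1 - 3) = -136 - 3*(-2) = -136 + 6 = -130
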